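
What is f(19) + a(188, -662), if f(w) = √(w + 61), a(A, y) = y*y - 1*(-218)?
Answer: 438462 + 4*√5 ≈ 4.3847e+5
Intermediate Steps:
a(A, y) = 218 + y² (a(A, y) = y² + 218 = 218 + y²)
f(w) = √(61 + w)
f(19) + a(188, -662) = √(61 + 19) + (218 + (-662)²) = √80 + (218 + 438244) = 4*√5 + 438462 = 438462 + 4*√5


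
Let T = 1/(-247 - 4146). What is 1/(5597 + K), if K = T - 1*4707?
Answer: 4393/3909769 ≈ 0.0011236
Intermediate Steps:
T = -1/4393 (T = 1/(-4393) = -1/4393 ≈ -0.00022763)
K = -20677852/4393 (K = -1/4393 - 1*4707 = -1/4393 - 4707 = -20677852/4393 ≈ -4707.0)
1/(5597 + K) = 1/(5597 - 20677852/4393) = 1/(3909769/4393) = 4393/3909769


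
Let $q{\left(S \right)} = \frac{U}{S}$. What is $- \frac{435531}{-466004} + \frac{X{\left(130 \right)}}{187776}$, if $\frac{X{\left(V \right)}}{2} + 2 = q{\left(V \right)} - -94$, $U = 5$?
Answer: $\frac{266071161325}{284389193088} \approx 0.93559$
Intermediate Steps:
$q{\left(S \right)} = \frac{5}{S}$
$X{\left(V \right)} = 184 + \frac{10}{V}$ ($X{\left(V \right)} = -4 + 2 \left(\frac{5}{V} - -94\right) = -4 + 2 \left(\frac{5}{V} + 94\right) = -4 + 2 \left(94 + \frac{5}{V}\right) = -4 + \left(188 + \frac{10}{V}\right) = 184 + \frac{10}{V}$)
$- \frac{435531}{-466004} + \frac{X{\left(130 \right)}}{187776} = - \frac{435531}{-466004} + \frac{184 + \frac{10}{130}}{187776} = \left(-435531\right) \left(- \frac{1}{466004}\right) + \left(184 + 10 \cdot \frac{1}{130}\right) \frac{1}{187776} = \frac{435531}{466004} + \left(184 + \frac{1}{13}\right) \frac{1}{187776} = \frac{435531}{466004} + \frac{2393}{13} \cdot \frac{1}{187776} = \frac{435531}{466004} + \frac{2393}{2441088} = \frac{266071161325}{284389193088}$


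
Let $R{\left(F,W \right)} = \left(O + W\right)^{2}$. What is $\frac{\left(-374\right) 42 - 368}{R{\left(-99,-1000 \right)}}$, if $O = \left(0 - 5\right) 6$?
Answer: $- \frac{4019}{265225} \approx -0.015153$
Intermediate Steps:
$O = -30$ ($O = \left(-5\right) 6 = -30$)
$R{\left(F,W \right)} = \left(-30 + W\right)^{2}$
$\frac{\left(-374\right) 42 - 368}{R{\left(-99,-1000 \right)}} = \frac{\left(-374\right) 42 - 368}{\left(-30 - 1000\right)^{2}} = \frac{-15708 - 368}{\left(-1030\right)^{2}} = - \frac{16076}{1060900} = \left(-16076\right) \frac{1}{1060900} = - \frac{4019}{265225}$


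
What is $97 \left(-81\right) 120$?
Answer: $-942840$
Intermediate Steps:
$97 \left(-81\right) 120 = \left(-7857\right) 120 = -942840$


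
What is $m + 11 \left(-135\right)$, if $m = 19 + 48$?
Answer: $-1418$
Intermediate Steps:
$m = 67$
$m + 11 \left(-135\right) = 67 + 11 \left(-135\right) = 67 - 1485 = -1418$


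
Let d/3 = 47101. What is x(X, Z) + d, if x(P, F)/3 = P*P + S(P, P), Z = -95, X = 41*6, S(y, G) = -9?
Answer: 322824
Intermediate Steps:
X = 246
x(P, F) = -27 + 3*P**2 (x(P, F) = 3*(P*P - 9) = 3*(P**2 - 9) = 3*(-9 + P**2) = -27 + 3*P**2)
d = 141303 (d = 3*47101 = 141303)
x(X, Z) + d = (-27 + 3*246**2) + 141303 = (-27 + 3*60516) + 141303 = (-27 + 181548) + 141303 = 181521 + 141303 = 322824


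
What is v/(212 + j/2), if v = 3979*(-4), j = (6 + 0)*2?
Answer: -7958/109 ≈ -73.009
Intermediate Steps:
j = 12 (j = 6*2 = 12)
v = -15916
v/(212 + j/2) = -15916/(212 + 12/2) = -15916/(212 + (½)*12) = -15916/(212 + 6) = -15916/218 = -15916*1/218 = -7958/109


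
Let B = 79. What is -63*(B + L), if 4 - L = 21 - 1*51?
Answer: -7119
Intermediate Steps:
L = 34 (L = 4 - (21 - 1*51) = 4 - (21 - 51) = 4 - 1*(-30) = 4 + 30 = 34)
-63*(B + L) = -63*(79 + 34) = -63*113 = -7119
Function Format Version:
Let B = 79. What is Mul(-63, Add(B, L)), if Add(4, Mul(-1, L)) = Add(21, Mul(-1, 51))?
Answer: -7119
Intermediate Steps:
L = 34 (L = Add(4, Mul(-1, Add(21, Mul(-1, 51)))) = Add(4, Mul(-1, Add(21, -51))) = Add(4, Mul(-1, -30)) = Add(4, 30) = 34)
Mul(-63, Add(B, L)) = Mul(-63, Add(79, 34)) = Mul(-63, 113) = -7119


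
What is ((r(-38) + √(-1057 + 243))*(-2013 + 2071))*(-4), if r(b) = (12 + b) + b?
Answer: 14848 - 232*I*√814 ≈ 14848.0 - 6619.1*I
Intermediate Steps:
r(b) = 12 + 2*b
((r(-38) + √(-1057 + 243))*(-2013 + 2071))*(-4) = (((12 + 2*(-38)) + √(-1057 + 243))*(-2013 + 2071))*(-4) = (((12 - 76) + √(-814))*58)*(-4) = ((-64 + I*√814)*58)*(-4) = (-3712 + 58*I*√814)*(-4) = 14848 - 232*I*√814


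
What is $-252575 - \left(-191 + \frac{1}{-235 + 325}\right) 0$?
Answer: $-252575$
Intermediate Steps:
$-252575 - \left(-191 + \frac{1}{-235 + 325}\right) 0 = -252575 - \left(-191 + \frac{1}{90}\right) 0 = -252575 - \left(- \frac{17189}{90}\right) 0 = -252575 - 0 = -252575 + 0 = -252575$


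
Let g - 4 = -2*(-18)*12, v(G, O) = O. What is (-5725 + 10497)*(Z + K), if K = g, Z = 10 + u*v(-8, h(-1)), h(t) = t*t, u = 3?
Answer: 2142628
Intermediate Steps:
h(t) = t**2
Z = 13 (Z = 10 + 3*(-1)**2 = 10 + 3*1 = 10 + 3 = 13)
g = 436 (g = 4 - 2*(-18)*12 = 4 + 36*12 = 4 + 432 = 436)
K = 436
(-5725 + 10497)*(Z + K) = (-5725 + 10497)*(13 + 436) = 4772*449 = 2142628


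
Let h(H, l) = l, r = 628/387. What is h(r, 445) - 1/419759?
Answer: 186792754/419759 ≈ 445.00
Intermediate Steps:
r = 628/387 (r = 628*(1/387) = 628/387 ≈ 1.6227)
h(r, 445) - 1/419759 = 445 - 1/419759 = 186792754/419759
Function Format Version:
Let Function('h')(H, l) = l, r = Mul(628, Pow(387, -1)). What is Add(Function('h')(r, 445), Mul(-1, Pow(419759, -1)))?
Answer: Rational(186792754, 419759) ≈ 445.00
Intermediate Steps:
r = Rational(628, 387) (r = Mul(628, Rational(1, 387)) = Rational(628, 387) ≈ 1.6227)
Add(Function('h')(r, 445), Mul(-1, Pow(419759, -1))) = Add(445, Mul(-1, Pow(419759, -1))) = Add(445, Mul(-1, Rational(1, 419759))) = Add(445, Rational(-1, 419759)) = Rational(186792754, 419759)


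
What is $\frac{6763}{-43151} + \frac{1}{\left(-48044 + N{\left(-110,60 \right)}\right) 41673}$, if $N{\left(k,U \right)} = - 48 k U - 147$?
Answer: $- \frac{75703282898740}{483021198022407} \approx -0.15673$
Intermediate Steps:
$N{\left(k,U \right)} = -147 - 48 U k$ ($N{\left(k,U \right)} = - 48 U k - 147 = -147 - 48 U k$)
$\frac{6763}{-43151} + \frac{1}{\left(-48044 + N{\left(-110,60 \right)}\right) 41673} = \frac{6763}{-43151} + \frac{1}{\left(-48044 - \left(147 + 2880 \left(-110\right)\right)\right) 41673} = 6763 \left(- \frac{1}{43151}\right) + \frac{1}{-48044 + \left(-147 + 316800\right)} \frac{1}{41673} = - \frac{6763}{43151} + \frac{1}{-48044 + 316653} \cdot \frac{1}{41673} = - \frac{6763}{43151} + \frac{1}{268609} \cdot \frac{1}{41673} = - \frac{6763}{43151} + \frac{1}{11193742857} = - \frac{75703282898740}{483021198022407}$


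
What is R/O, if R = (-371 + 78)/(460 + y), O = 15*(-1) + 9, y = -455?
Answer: 293/30 ≈ 9.7667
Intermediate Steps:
O = -6 (O = -15 + 9 = -6)
R = -293/5 (R = (-371 + 78)/(460 - 455) = -293/5 ≈ -58.600)
R/O = -293/5/(-6) = -293/5*(-⅙) = 293/30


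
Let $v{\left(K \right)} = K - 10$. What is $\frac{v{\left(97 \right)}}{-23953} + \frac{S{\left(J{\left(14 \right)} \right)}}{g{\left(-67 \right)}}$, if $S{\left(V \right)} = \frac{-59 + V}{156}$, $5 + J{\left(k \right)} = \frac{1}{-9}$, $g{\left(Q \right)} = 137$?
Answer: $- \frac{30555157}{4607311644} \approx -0.0066319$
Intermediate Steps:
$v{\left(K \right)} = -10 + K$ ($v{\left(K \right)} = K - 10 = -10 + K$)
$J{\left(k \right)} = - \frac{46}{9}$ ($J{\left(k \right)} = -5 + \frac{1}{-9} = -5 - \frac{1}{9} = - \frac{46}{9}$)
$S{\left(V \right)} = - \frac{59}{156} + \frac{V}{156}$ ($S{\left(V \right)} = \left(-59 + V\right) \frac{1}{156} = - \frac{59}{156} + \frac{V}{156}$)
$\frac{v{\left(97 \right)}}{-23953} + \frac{S{\left(J{\left(14 \right)} \right)}}{g{\left(-67 \right)}} = \frac{-10 + 97}{-23953} + \frac{- \frac{59}{156} + \frac{1}{156} \left(- \frac{46}{9}\right)}{137} = 87 \left(- \frac{1}{23953}\right) + \left(- \frac{59}{156} - \frac{23}{702}\right) \frac{1}{137} = - \frac{87}{23953} - \frac{577}{192348} = - \frac{30555157}{4607311644}$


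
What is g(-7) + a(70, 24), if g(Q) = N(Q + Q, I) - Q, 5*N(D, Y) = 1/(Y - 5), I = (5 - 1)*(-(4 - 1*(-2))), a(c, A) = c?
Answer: 11164/145 ≈ 76.993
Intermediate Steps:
I = -24 (I = 4*(-(4 + 2)) = 4*(-1*6) = 4*(-6) = -24)
N(D, Y) = 1/(5*(-5 + Y)) (N(D, Y) = 1/(5*(Y - 5)) = 1/(5*(-5 + Y)))
g(Q) = -1/145 - Q (g(Q) = 1/(5*(-5 - 24)) - Q = (1/5)/(-29) - Q = (1/5)*(-1/29) - Q = -1/145 - Q)
g(-7) + a(70, 24) = (-1/145 - 1*(-7)) + 70 = (-1/145 + 7) + 70 = 1014/145 + 70 = 11164/145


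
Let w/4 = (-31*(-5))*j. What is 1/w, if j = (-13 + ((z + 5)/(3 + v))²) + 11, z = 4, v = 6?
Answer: -1/620 ≈ -0.0016129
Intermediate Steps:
j = -1 (j = (-13 + ((4 + 5)/(3 + 6))²) + 11 = (-13 + (9/9)²) + 11 = (-13 + (9*(⅑))²) + 11 = (-13 + 1²) + 11 = (-13 + 1) + 11 = -12 + 11 = -1)
w = -620 (w = 4*(-31*(-5)*(-1)) = 4*(155*(-1)) = 4*(-155) = -620)
1/w = 1/(-620) = -1/620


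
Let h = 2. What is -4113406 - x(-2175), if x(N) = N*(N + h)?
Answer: -8839681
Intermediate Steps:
x(N) = N*(2 + N) (x(N) = N*(N + 2) = N*(2 + N))
-4113406 - x(-2175) = -4113406 - (-2175)*(2 - 2175) = -4113406 - (-2175)*(-2173) = -4113406 - 1*4726275 = -4113406 - 4726275 = -8839681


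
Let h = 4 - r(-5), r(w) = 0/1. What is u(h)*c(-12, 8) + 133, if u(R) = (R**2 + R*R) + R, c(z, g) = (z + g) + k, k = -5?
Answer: -191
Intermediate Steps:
r(w) = 0 (r(w) = 0*1 = 0)
c(z, g) = -5 + g + z (c(z, g) = (z + g) - 5 = (g + z) - 5 = -5 + g + z)
h = 4 (h = 4 - 1*0 = 4 + 0 = 4)
u(R) = R + 2*R**2 (u(R) = (R**2 + R**2) + R = 2*R**2 + R = R + 2*R**2)
u(h)*c(-12, 8) + 133 = (4*(1 + 2*4))*(-5 + 8 - 12) + 133 = (4*(1 + 8))*(-9) + 133 = (4*9)*(-9) + 133 = 36*(-9) + 133 = -324 + 133 = -191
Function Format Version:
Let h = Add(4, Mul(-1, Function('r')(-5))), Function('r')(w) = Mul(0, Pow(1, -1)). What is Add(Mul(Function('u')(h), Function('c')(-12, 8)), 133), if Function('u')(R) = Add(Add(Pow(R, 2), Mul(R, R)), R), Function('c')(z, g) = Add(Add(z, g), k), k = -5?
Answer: -191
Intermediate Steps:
Function('r')(w) = 0 (Function('r')(w) = Mul(0, 1) = 0)
Function('c')(z, g) = Add(-5, g, z) (Function('c')(z, g) = Add(Add(z, g), -5) = Add(Add(g, z), -5) = Add(-5, g, z))
h = 4 (h = Add(4, Mul(-1, 0)) = Add(4, 0) = 4)
Function('u')(R) = Add(R, Mul(2, Pow(R, 2))) (Function('u')(R) = Add(Add(Pow(R, 2), Pow(R, 2)), R) = Add(Mul(2, Pow(R, 2)), R) = Add(R, Mul(2, Pow(R, 2))))
Add(Mul(Function('u')(h), Function('c')(-12, 8)), 133) = Add(Mul(Mul(4, Add(1, Mul(2, 4))), Add(-5, 8, -12)), 133) = Add(Mul(Mul(4, Add(1, 8)), -9), 133) = Add(Mul(Mul(4, 9), -9), 133) = Add(Mul(36, -9), 133) = Add(-324, 133) = -191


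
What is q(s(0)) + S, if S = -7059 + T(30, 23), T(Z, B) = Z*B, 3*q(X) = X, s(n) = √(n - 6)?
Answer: -6369 + I*√6/3 ≈ -6369.0 + 0.8165*I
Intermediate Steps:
s(n) = √(-6 + n)
q(X) = X/3
T(Z, B) = B*Z
S = -6369 (S = -7059 + 23*30 = -7059 + 690 = -6369)
q(s(0)) + S = √(-6 + 0)/3 - 6369 = √(-6)/3 - 6369 = (I*√6)/3 - 6369 = I*√6/3 - 6369 = -6369 + I*√6/3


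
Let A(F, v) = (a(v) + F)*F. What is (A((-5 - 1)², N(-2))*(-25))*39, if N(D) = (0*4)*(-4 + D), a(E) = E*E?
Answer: -1263600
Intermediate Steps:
a(E) = E²
N(D) = 0 (N(D) = 0*(-4 + D) = 0)
A(F, v) = F*(F + v²) (A(F, v) = (v² + F)*F = (F + v²)*F = F*(F + v²))
(A((-5 - 1)², N(-2))*(-25))*39 = (((-5 - 1)²*((-5 - 1)² + 0²))*(-25))*39 = (((-6)²*((-6)² + 0))*(-25))*39 = ((36*(36 + 0))*(-25))*39 = ((36*36)*(-25))*39 = (1296*(-25))*39 = -32400*39 = -1263600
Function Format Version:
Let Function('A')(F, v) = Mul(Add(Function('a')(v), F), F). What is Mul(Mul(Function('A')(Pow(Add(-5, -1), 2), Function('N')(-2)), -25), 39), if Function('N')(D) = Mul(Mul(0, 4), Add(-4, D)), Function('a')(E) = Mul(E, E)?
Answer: -1263600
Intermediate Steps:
Function('a')(E) = Pow(E, 2)
Function('N')(D) = 0 (Function('N')(D) = Mul(0, Add(-4, D)) = 0)
Function('A')(F, v) = Mul(F, Add(F, Pow(v, 2))) (Function('A')(F, v) = Mul(Add(Pow(v, 2), F), F) = Mul(Add(F, Pow(v, 2)), F) = Mul(F, Add(F, Pow(v, 2))))
Mul(Mul(Function('A')(Pow(Add(-5, -1), 2), Function('N')(-2)), -25), 39) = Mul(Mul(Mul(Pow(Add(-5, -1), 2), Add(Pow(Add(-5, -1), 2), Pow(0, 2))), -25), 39) = Mul(Mul(Mul(Pow(-6, 2), Add(Pow(-6, 2), 0)), -25), 39) = Mul(Mul(Mul(36, Add(36, 0)), -25), 39) = Mul(Mul(Mul(36, 36), -25), 39) = Mul(Mul(1296, -25), 39) = Mul(-32400, 39) = -1263600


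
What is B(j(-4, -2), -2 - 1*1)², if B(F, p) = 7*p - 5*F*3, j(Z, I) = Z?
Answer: 1521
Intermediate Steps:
B(F, p) = -15*F + 7*p (B(F, p) = 7*p - 15*F = -15*F + 7*p)
B(j(-4, -2), -2 - 1*1)² = (-15*(-4) + 7*(-2 - 1*1))² = (60 + 7*(-2 - 1))² = (60 + 7*(-3))² = (60 - 21)² = 39² = 1521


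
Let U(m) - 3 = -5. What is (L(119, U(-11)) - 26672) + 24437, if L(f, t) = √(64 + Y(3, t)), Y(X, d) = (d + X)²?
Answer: -2235 + √65 ≈ -2226.9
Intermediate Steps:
Y(X, d) = (X + d)²
U(m) = -2 (U(m) = 3 - 5 = -2)
L(f, t) = √(64 + (3 + t)²)
(L(119, U(-11)) - 26672) + 24437 = (√(64 + (3 - 2)²) - 26672) + 24437 = (√(64 + 1²) - 26672) + 24437 = (√(64 + 1) - 26672) + 24437 = (√65 - 26672) + 24437 = (-26672 + √65) + 24437 = -2235 + √65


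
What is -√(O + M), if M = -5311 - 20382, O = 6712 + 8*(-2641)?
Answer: -I*√40109 ≈ -200.27*I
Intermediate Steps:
O = -14416 (O = 6712 - 21128 = -14416)
M = -25693
-√(O + M) = -√(-14416 - 25693) = -√(-40109) = -I*√40109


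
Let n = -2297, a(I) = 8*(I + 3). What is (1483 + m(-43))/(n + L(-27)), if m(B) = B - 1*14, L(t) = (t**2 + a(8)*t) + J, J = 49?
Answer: -1426/3895 ≈ -0.36611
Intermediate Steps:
a(I) = 24 + 8*I (a(I) = 8*(3 + I) = 24 + 8*I)
L(t) = 49 + t**2 + 88*t (L(t) = (t**2 + (24 + 8*8)*t) + 49 = (t**2 + (24 + 64)*t) + 49 = (t**2 + 88*t) + 49 = 49 + t**2 + 88*t)
m(B) = -14 + B (m(B) = B - 14 = -14 + B)
(1483 + m(-43))/(n + L(-27)) = (1483 + (-14 - 43))/(-2297 + (49 + (-27)**2 + 88*(-27))) = (1483 - 57)/(-2297 + (49 + 729 - 2376)) = 1426/(-2297 - 1598) = 1426/(-3895) = 1426*(-1/3895) = -1426/3895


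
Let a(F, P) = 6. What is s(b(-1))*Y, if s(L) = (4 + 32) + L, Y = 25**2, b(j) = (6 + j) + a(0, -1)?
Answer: 29375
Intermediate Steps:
b(j) = 12 + j (b(j) = (6 + j) + 6 = 12 + j)
Y = 625
s(L) = 36 + L
s(b(-1))*Y = (36 + (12 - 1))*625 = (36 + 11)*625 = 47*625 = 29375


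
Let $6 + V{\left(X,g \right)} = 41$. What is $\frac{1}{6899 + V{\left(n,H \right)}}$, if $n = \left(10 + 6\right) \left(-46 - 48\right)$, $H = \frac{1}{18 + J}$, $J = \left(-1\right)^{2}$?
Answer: $\frac{1}{6934} \approx 0.00014422$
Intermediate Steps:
$J = 1$
$H = \frac{1}{19}$ ($H = \frac{1}{18 + 1} = \frac{1}{19} \approx 0.052632$)
$n = -1504$ ($n = 16 \left(-94\right) = -1504$)
$V{\left(X,g \right)} = 35$ ($V{\left(X,g \right)} = -6 + 41 = 35$)
$\frac{1}{6899 + V{\left(n,H \right)}} = \frac{1}{6899 + 35} = \frac{1}{6934}$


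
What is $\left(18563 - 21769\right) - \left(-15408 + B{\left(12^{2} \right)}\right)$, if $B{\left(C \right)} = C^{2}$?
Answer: $-8534$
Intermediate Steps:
$\left(18563 - 21769\right) - \left(-15408 + B{\left(12^{2} \right)}\right) = \left(18563 - 21769\right) - \left(-15408 + \left(12^{2}\right)^{2}\right) = \left(18563 - 21769\right) - \left(-15408 + 144^{2}\right) = -3206 - \left(-15408 + 20736\right) = -3206 - 5328 = -8534$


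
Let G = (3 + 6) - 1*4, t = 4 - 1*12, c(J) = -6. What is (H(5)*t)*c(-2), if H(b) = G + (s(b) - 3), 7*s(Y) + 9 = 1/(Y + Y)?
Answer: 1224/35 ≈ 34.971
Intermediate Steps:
s(Y) = -9/7 + 1/(14*Y) (s(Y) = -9/7 + 1/(7*(Y + Y)) = -9/7 + 1/(7*((2*Y))) = -9/7 + (1/(2*Y))/7 = -9/7 + 1/(14*Y))
t = -8 (t = 4 - 12 = -8)
G = 5 (G = 9 - 4 = 5)
H(b) = 2 + (1 - 18*b)/(14*b) (H(b) = 5 + ((1 - 18*b)/(14*b) - 3) = 5 + (-3 + (1 - 18*b)/(14*b)) = 2 + (1 - 18*b)/(14*b))
(H(5)*t)*c(-2) = (((1/14)*(1 + 10*5)/5)*(-8))*(-6) = (((1/14)*(⅕)*(1 + 50))*(-8))*(-6) = (((1/14)*(⅕)*51)*(-8))*(-6) = ((51/70)*(-8))*(-6) = -204/35*(-6) = 1224/35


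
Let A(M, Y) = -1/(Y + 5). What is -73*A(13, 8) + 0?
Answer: 73/13 ≈ 5.6154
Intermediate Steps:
A(M, Y) = -1/(5 + Y)
-73*A(13, 8) + 0 = -(-73)/(5 + 8) + 0 = -(-73)/13 + 0 = -73*(-1/13) + 0 = 73/13 + 0 = 73/13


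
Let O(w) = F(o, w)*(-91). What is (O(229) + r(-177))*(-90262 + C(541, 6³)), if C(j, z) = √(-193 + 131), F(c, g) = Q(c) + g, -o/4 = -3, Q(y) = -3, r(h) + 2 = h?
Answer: 1872485190 - 20745*I*√62 ≈ 1.8725e+9 - 1.6335e+5*I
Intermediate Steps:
r(h) = -2 + h
o = 12 (o = -4*(-3) = 12)
F(c, g) = -3 + g
C(j, z) = I*√62 (C(j, z) = √(-62) = I*√62)
O(w) = 273 - 91*w (O(w) = (-3 + w)*(-91) = 273 - 91*w)
(O(229) + r(-177))*(-90262 + C(541, 6³)) = ((273 - 91*229) + (-2 - 177))*(-90262 + I*√62) = ((273 - 20839) - 179)*(-90262 + I*√62) = (-20566 - 179)*(-90262 + I*√62) = -20745*(-90262 + I*√62) = 1872485190 - 20745*I*√62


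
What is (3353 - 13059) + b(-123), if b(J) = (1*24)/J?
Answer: -397954/41 ≈ -9706.2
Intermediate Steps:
b(J) = 24/J
(3353 - 13059) + b(-123) = (3353 - 13059) + 24/(-123) = -9706 + 24*(-1/123) = -9706 - 8/41 = -397954/41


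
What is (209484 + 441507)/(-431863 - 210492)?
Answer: -650991/642355 ≈ -1.0134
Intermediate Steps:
(209484 + 441507)/(-431863 - 210492) = 650991/(-642355) = 650991*(-1/642355) = -650991/642355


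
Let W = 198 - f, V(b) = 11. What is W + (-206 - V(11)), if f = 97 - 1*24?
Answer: -92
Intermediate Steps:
f = 73 (f = 97 - 24 = 73)
W = 125 (W = 198 - 1*73 = 198 - 73 = 125)
W + (-206 - V(11)) = 125 + (-206 - 1*11) = 125 + (-206 - 11) = 125 - 217 = -92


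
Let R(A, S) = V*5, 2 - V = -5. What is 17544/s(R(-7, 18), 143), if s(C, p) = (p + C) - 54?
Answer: 4386/31 ≈ 141.48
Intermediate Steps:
V = 7 (V = 2 - 1*(-5) = 2 + 5 = 7)
R(A, S) = 35 (R(A, S) = 7*5 = 35)
s(C, p) = -54 + C + p (s(C, p) = (C + p) - 54 = -54 + C + p)
17544/s(R(-7, 18), 143) = 17544/(-54 + 35 + 143) = 17544/124 = 17544*(1/124) = 4386/31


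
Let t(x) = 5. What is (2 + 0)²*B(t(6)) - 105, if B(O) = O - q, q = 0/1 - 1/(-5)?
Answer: -429/5 ≈ -85.800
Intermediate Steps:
q = ⅕ (q = 0*1 - 1*(-⅕) = 0 + ⅕ = ⅕ ≈ 0.20000)
B(O) = -⅕ + O (B(O) = O - 1*⅕ = O - ⅕ = -⅕ + O)
(2 + 0)²*B(t(6)) - 105 = (2 + 0)²*(-⅕ + 5) - 105 = 2²*(24/5) - 105 = 4*(24/5) - 105 = 96/5 - 105 = -429/5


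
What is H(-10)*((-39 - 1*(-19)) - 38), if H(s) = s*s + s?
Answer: -5220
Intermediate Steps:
H(s) = s + s² (H(s) = s² + s = s + s²)
H(-10)*((-39 - 1*(-19)) - 38) = (-10*(1 - 10))*((-39 - 1*(-19)) - 38) = (-10*(-9))*((-39 + 19) - 38) = 90*(-20 - 38) = 90*(-58) = -5220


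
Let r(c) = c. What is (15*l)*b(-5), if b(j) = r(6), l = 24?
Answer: 2160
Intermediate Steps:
b(j) = 6
(15*l)*b(-5) = (15*24)*6 = 360*6 = 2160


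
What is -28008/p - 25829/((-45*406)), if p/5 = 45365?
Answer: 1069391353/828818550 ≈ 1.2903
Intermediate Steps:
p = 226825 (p = 5*45365 = 226825)
-28008/p - 25829/((-45*406)) = -28008/226825 - 25829/((-45*406)) = -28008*1/226825 - 25829/(-18270) = -28008/226825 - 25829*(-1/18270) = -28008/226825 + 25829/18270 = 1069391353/828818550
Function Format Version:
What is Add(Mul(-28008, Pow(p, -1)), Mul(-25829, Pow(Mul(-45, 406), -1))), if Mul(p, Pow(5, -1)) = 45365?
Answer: Rational(1069391353, 828818550) ≈ 1.2903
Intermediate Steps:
p = 226825 (p = Mul(5, 45365) = 226825)
Add(Mul(-28008, Pow(p, -1)), Mul(-25829, Pow(Mul(-45, 406), -1))) = Add(Mul(-28008, Pow(226825, -1)), Mul(-25829, Pow(Mul(-45, 406), -1))) = Add(Mul(-28008, Rational(1, 226825)), Mul(-25829, Pow(-18270, -1))) = Add(Rational(-28008, 226825), Mul(-25829, Rational(-1, 18270))) = Add(Rational(-28008, 226825), Rational(25829, 18270)) = Rational(1069391353, 828818550)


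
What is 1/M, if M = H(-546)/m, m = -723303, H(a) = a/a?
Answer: -723303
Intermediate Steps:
H(a) = 1
M = -1/723303 (M = 1/(-723303) = 1*(-1/723303) = -1/723303 ≈ -1.3825e-6)
1/M = 1/(-1/723303) = -723303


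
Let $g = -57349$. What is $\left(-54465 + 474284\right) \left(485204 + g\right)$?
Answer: $179621658245$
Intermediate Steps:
$\left(-54465 + 474284\right) \left(485204 + g\right) = \left(-54465 + 474284\right) \left(485204 - 57349\right) = 419819 \cdot 427855 = 179621658245$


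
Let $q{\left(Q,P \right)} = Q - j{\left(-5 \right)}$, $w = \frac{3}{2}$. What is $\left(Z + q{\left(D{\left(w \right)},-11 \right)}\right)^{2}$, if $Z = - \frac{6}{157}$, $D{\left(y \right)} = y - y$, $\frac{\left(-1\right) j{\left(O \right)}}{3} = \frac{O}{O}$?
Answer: $\frac{216225}{24649} \approx 8.7722$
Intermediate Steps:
$w = \frac{3}{2}$ ($w = 3 \cdot \frac{1}{2} = \frac{3}{2} \approx 1.5$)
$j{\left(O \right)} = -3$ ($j{\left(O \right)} = - 3 \frac{O}{O} = \left(-3\right) 1 = -3$)
$D{\left(y \right)} = 0$
$Z = - \frac{6}{157}$ ($Z = \left(-6\right) \frac{1}{157} = - \frac{6}{157} \approx -0.038217$)
$q{\left(Q,P \right)} = 3 + Q$ ($q{\left(Q,P \right)} = Q - -3 = Q + 3 = 3 + Q$)
$\left(Z + q{\left(D{\left(w \right)},-11 \right)}\right)^{2} = \left(- \frac{6}{157} + \left(3 + 0\right)\right)^{2} = \left(- \frac{6}{157} + 3\right)^{2} = \left(\frac{465}{157}\right)^{2} = \frac{216225}{24649}$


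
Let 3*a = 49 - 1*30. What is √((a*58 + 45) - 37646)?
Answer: I*√335103/3 ≈ 192.96*I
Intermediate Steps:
a = 19/3 (a = (49 - 1*30)/3 = (49 - 30)/3 = (⅓)*19 = 19/3 ≈ 6.3333)
√((a*58 + 45) - 37646) = √(((19/3)*58 + 45) - 37646) = √((1102/3 + 45) - 37646) = √(1237/3 - 37646) = √(-111701/3) = I*√335103/3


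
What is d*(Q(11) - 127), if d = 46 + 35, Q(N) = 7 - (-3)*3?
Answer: -8991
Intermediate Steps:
Q(N) = 16 (Q(N) = 7 - 1*(-9) = 7 + 9 = 16)
d = 81
d*(Q(11) - 127) = 81*(16 - 127) = 81*(-111) = -8991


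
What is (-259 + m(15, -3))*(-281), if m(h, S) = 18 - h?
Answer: 71936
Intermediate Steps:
(-259 + m(15, -3))*(-281) = (-259 + (18 - 1*15))*(-281) = (-259 + (18 - 15))*(-281) = (-259 + 3)*(-281) = -256*(-281) = 71936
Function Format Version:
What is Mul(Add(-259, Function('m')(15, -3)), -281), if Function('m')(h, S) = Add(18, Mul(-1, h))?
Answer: 71936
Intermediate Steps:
Mul(Add(-259, Function('m')(15, -3)), -281) = Mul(Add(-259, Add(18, Mul(-1, 15))), -281) = Mul(Add(-259, Add(18, -15)), -281) = Mul(Add(-259, 3), -281) = Mul(-256, -281) = 71936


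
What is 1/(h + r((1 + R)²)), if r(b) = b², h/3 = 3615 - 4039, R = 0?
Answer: -1/1271 ≈ -0.00078678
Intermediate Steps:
h = -1272 (h = 3*(3615 - 4039) = 3*(-424) = -1272)
1/(h + r((1 + R)²)) = 1/(-1272 + ((1 + 0)²)²) = 1/(-1272 + (1²)²) = 1/(-1272 + 1²) = 1/(-1272 + 1) = 1/(-1271) = -1/1271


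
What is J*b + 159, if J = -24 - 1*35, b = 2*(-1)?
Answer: 277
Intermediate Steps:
b = -2
J = -59 (J = -24 - 35 = -59)
J*b + 159 = -59*(-2) + 159 = 118 + 159 = 277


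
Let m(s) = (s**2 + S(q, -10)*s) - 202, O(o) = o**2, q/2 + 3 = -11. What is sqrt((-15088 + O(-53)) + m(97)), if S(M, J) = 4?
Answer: 2*I*sqrt(671) ≈ 51.807*I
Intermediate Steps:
q = -28 (q = -6 + 2*(-11) = -6 - 22 = -28)
m(s) = -202 + s**2 + 4*s (m(s) = (s**2 + 4*s) - 202 = -202 + s**2 + 4*s)
sqrt((-15088 + O(-53)) + m(97)) = sqrt((-15088 + (-53)**2) + (-202 + 97**2 + 4*97)) = sqrt((-15088 + 2809) + (-202 + 9409 + 388)) = sqrt(-12279 + 9595) = sqrt(-2684) = 2*I*sqrt(671)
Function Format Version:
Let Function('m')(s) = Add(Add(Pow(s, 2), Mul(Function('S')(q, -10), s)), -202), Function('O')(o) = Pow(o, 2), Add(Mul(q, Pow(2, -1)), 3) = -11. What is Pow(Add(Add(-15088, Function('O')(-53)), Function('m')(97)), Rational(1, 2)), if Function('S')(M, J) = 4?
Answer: Mul(2, I, Pow(671, Rational(1, 2))) ≈ Mul(51.807, I)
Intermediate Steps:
q = -28 (q = Add(-6, Mul(2, -11)) = Add(-6, -22) = -28)
Function('m')(s) = Add(-202, Pow(s, 2), Mul(4, s)) (Function('m')(s) = Add(Add(Pow(s, 2), Mul(4, s)), -202) = Add(-202, Pow(s, 2), Mul(4, s)))
Pow(Add(Add(-15088, Function('O')(-53)), Function('m')(97)), Rational(1, 2)) = Pow(Add(Add(-15088, Pow(-53, 2)), Add(-202, Pow(97, 2), Mul(4, 97))), Rational(1, 2)) = Pow(Add(Add(-15088, 2809), Add(-202, 9409, 388)), Rational(1, 2)) = Pow(Add(-12279, 9595), Rational(1, 2)) = Pow(-2684, Rational(1, 2)) = Mul(2, I, Pow(671, Rational(1, 2)))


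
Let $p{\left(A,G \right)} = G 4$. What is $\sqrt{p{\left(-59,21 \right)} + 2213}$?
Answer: $\sqrt{2297} \approx 47.927$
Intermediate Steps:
$p{\left(A,G \right)} = 4 G$
$\sqrt{p{\left(-59,21 \right)} + 2213} = \sqrt{4 \cdot 21 + 2213} = \sqrt{84 + 2213} = \sqrt{2297}$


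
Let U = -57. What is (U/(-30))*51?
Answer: 969/10 ≈ 96.900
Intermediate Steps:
(U/(-30))*51 = -57/(-30)*51 = -57*(-1/30)*51 = (19/10)*51 = 969/10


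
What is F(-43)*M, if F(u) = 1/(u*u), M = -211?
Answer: -211/1849 ≈ -0.11412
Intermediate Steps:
F(u) = u⁻²
F(-43)*M = -211/(-43)² = (1/1849)*(-211) = -211/1849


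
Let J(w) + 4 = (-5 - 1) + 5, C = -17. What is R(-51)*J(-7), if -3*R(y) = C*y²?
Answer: -73695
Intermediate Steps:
J(w) = -5 (J(w) = -4 + ((-5 - 1) + 5) = -4 + (-6 + 5) = -4 - 1 = -5)
R(y) = 17*y²/3 (R(y) = -(-17)*y²/3 = 17*y²/3)
R(-51)*J(-7) = ((17/3)*(-51)²)*(-5) = ((17/3)*2601)*(-5) = 14739*(-5) = -73695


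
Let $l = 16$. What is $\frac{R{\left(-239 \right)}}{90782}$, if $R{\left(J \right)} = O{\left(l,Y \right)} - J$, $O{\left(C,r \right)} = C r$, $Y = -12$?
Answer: $\frac{47}{90782} \approx 0.00051772$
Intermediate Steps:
$R{\left(J \right)} = -192 - J$ ($R{\left(J \right)} = 16 \left(-12\right) - J = -192 - J$)
$\frac{R{\left(-239 \right)}}{90782} = \frac{-192 - -239}{90782} = \left(-192 + 239\right) \frac{1}{90782} = 47 \cdot \frac{1}{90782} = \frac{47}{90782}$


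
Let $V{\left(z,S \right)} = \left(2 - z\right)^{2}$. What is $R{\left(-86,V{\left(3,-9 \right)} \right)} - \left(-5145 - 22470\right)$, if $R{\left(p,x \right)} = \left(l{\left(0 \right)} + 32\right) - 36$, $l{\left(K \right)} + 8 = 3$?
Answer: $27606$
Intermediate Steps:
$l{\left(K \right)} = -5$ ($l{\left(K \right)} = -8 + 3 = -5$)
$R{\left(p,x \right)} = -9$ ($R{\left(p,x \right)} = \left(-5 + 32\right) - 36 = 27 - 36 = -9$)
$R{\left(-86,V{\left(3,-9 \right)} \right)} - \left(-5145 - 22470\right) = -9 - \left(-5145 - 22470\right) = -9 - -27615 = -9 + 27615 = 27606$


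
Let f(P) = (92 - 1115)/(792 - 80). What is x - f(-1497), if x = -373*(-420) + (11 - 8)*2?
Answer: 111547215/712 ≈ 1.5667e+5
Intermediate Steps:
f(P) = -1023/712
x = 156666 (x = 156660 + 3*2 = 156660 + 6 = 156666)
x - f(-1497) = 156666 - 1*(-1023/712) = 156666 + 1023/712 = 111547215/712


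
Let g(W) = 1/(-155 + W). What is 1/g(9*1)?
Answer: -146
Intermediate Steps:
1/g(9*1) = 1/(1/(-155 + 9*1)) = 1/(1/(-155 + 9)) = 1/(1/(-146)) = 1/(-1/146) = -146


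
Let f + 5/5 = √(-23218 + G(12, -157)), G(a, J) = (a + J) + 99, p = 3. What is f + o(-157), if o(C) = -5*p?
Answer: -16 + 4*I*√1454 ≈ -16.0 + 152.53*I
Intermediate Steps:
G(a, J) = 99 + J + a (G(a, J) = (J + a) + 99 = 99 + J + a)
f = -1 + 4*I*√1454 (f = -1 + √(-23218 + (99 - 157 + 12)) = -1 + √(-23218 - 46) = -1 + √(-23264) = -1 + 4*I*√1454 ≈ -1.0 + 152.53*I)
o(C) = -15 (o(C) = -5*3 = -15)
f + o(-157) = (-1 + 4*I*√1454) - 15 = -16 + 4*I*√1454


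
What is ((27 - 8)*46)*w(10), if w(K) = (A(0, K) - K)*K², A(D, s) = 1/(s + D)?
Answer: -865260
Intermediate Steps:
A(D, s) = 1/(D + s)
w(K) = K²*(1/K - K) (w(K) = (1/(0 + K) - K)*K² = (1/K - K)*K² = K²*(1/K - K))
((27 - 8)*46)*w(10) = ((27 - 8)*46)*(10 - 1*10³) = (19*46)*(10 - 1*1000) = 874*(10 - 1000) = 874*(-990) = -865260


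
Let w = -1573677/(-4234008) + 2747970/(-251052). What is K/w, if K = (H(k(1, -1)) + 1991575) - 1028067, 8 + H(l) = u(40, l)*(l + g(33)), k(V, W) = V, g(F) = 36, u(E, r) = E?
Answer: -3165837812092320/34690901869 ≈ -91259.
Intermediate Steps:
H(l) = 1432 + 40*l (H(l) = -8 + 40*(l + 36) = -8 + 40*(36 + l) = -8 + (1440 + 40*l) = 1432 + 40*l)
w = -312218116821/29526560456 (w = -1573677*(-1/4234008) + 2747970*(-1/251052) = 524559/1411336 - 457995/41842 = -312218116821/29526560456 ≈ -10.574)
K = 964980 (K = ((1432 + 40*1) + 1991575) - 1028067 = ((1432 + 40) + 1991575) - 1028067 = (1472 + 1991575) - 1028067 = 1993047 - 1028067 = 964980)
K/w = 964980/(-312218116821/29526560456) = 964980*(-29526560456/312218116821) = -3165837812092320/34690901869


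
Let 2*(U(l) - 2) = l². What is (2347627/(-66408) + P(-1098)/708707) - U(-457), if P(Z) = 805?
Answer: -4916373146519333/47063814456 ≈ -1.0446e+5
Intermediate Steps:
U(l) = 2 + l²/2
(2347627/(-66408) + P(-1098)/708707) - U(-457) = (2347627/(-66408) + 805/708707) - (2 + (½)*(-457)²) = (2347627*(-1/66408) + 805*(1/708707)) - (2 + (½)*208849) = (-2347627/66408 + 805/708707) - (2 + 208849/2) = -1663726229849/47063814456 - 1*208853/2 = -1663726229849/47063814456 - 208853/2 = -4916373146519333/47063814456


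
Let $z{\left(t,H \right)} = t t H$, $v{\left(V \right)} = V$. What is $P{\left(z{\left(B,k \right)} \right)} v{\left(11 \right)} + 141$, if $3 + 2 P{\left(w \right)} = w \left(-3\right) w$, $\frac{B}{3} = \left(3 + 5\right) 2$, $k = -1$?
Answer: $- \frac{175177479}{2} \approx -8.7589 \cdot 10^{7}$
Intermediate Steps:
$B = 48$ ($B = 3 \left(3 + 5\right) 2 = 3 \cdot 8 \cdot 2 = 3 \cdot 16 = 48$)
$z{\left(t,H \right)} = H t^{2}$ ($z{\left(t,H \right)} = t^{2} H = H t^{2}$)
$P{\left(w \right)} = - \frac{3}{2} - \frac{3 w^{2}}{2}$ ($P{\left(w \right)} = - \frac{3}{2} + \frac{w \left(-3\right) w}{2} = - \frac{3}{2} + \frac{- 3 w w}{2} = - \frac{3}{2} + \frac{\left(-3\right) w^{2}}{2} = - \frac{3}{2} - \frac{3 w^{2}}{2}$)
$P{\left(z{\left(B,k \right)} \right)} v{\left(11 \right)} + 141 = \left(- \frac{3}{2} - \frac{3 \left(- 48^{2}\right)^{2}}{2}\right) 11 + 141 = \left(- \frac{3}{2} - \frac{3 \left(\left(-1\right) 2304\right)^{2}}{2}\right) 11 + 141 = \left(- \frac{3}{2} - \frac{3 \left(-2304\right)^{2}}{2}\right) 11 + 141 = \left(- \frac{3}{2} - 7962624\right) 11 + 141 = \left(- \frac{15925251}{2}\right) 11 + 141 = - \frac{175177761}{2} + 141 = - \frac{175177479}{2}$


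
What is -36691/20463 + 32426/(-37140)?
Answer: -112568721/42221990 ≈ -2.6661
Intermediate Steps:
-36691/20463 + 32426/(-37140) = -36691*1/20463 + 32426*(-1/37140) = -36691/20463 - 16213/18570 = -112568721/42221990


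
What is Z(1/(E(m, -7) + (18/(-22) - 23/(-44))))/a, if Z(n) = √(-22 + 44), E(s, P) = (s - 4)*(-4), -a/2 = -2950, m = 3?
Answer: √22/5900 ≈ 0.00079499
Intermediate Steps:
a = 5900 (a = -2*(-2950) = 5900)
E(s, P) = 16 - 4*s (E(s, P) = (-4 + s)*(-4) = 16 - 4*s)
Z(n) = √22
Z(1/(E(m, -7) + (18/(-22) - 23/(-44))))/a = √22/5900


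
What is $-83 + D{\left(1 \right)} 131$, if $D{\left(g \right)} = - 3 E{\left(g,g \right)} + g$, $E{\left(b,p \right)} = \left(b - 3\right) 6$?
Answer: $4764$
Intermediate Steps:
$E{\left(b,p \right)} = -18 + 6 b$ ($E{\left(b,p \right)} = \left(-3 + b\right) 6 = -18 + 6 b$)
$D{\left(g \right)} = 54 - 17 g$ ($D{\left(g \right)} = - 3 \left(-18 + 6 g\right) + g = \left(54 - 18 g\right) + g = 54 - 17 g$)
$-83 + D{\left(1 \right)} 131 = -83 + \left(54 - 17\right) 131 = -83 + 37 \cdot 131 = -83 + 4847 = 4764$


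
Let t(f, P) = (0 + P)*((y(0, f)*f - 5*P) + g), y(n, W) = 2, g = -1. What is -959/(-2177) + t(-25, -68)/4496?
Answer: -1373955/349564 ≈ -3.9305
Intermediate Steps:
t(f, P) = P*(-1 - 5*P + 2*f) (t(f, P) = (0 + P)*((2*f - 5*P) - 1) = P*((-5*P + 2*f) - 1) = P*(-1 - 5*P + 2*f))
-959/(-2177) + t(-25, -68)/4496 = -959/(-2177) - 68*(-1 - 5*(-68) + 2*(-25))/4496 = -959*(-1/2177) - 68*(-1 + 340 - 50)*(1/4496) = 137/311 - 68*289*(1/4496) = 137/311 - 19652*1/4496 = 137/311 - 4913/1124 = -1373955/349564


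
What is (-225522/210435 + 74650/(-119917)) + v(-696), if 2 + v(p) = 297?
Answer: 2467164534867/8411577965 ≈ 293.31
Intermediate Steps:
v(p) = 295 (v(p) = -2 + 297 = 295)
(-225522/210435 + 74650/(-119917)) + v(-696) = (-225522/210435 + 74650/(-119917)) + 295 = (-225522*1/210435 + 74650*(-1/119917)) + 295 = (-75174/70145 - 74650/119917) + 295 = -14250964808/8411577965 + 295 = 2467164534867/8411577965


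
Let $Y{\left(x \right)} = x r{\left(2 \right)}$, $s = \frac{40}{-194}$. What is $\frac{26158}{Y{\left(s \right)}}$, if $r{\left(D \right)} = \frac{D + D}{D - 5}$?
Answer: $\frac{3805989}{40} \approx 95150.0$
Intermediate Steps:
$r{\left(D \right)} = \frac{2 D}{-5 + D}$
$s = - \frac{20}{97}$ ($s = 40 \left(- \frac{1}{194}\right) = - \frac{20}{97} \approx -0.20619$)
$Y{\left(x \right)} = - \frac{4 x}{3}$ ($Y{\left(x \right)} = x 2 \cdot 2 \frac{1}{-5 + 2} = x 2 \cdot 2 \frac{1}{-3} = x 2 \cdot 2 \left(- \frac{1}{3}\right) = x \left(- \frac{4}{3}\right) = - \frac{4 x}{3}$)
$\frac{26158}{Y{\left(s \right)}} = \frac{26158}{\left(- \frac{4}{3}\right) \left(- \frac{20}{97}\right)} = \frac{26158}{\frac{80}{291}} = 26158 \cdot \frac{291}{80} = \frac{3805989}{40}$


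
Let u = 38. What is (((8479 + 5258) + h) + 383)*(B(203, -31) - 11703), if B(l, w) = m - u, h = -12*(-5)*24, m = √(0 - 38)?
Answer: -182689960 + 15560*I*√38 ≈ -1.8269e+8 + 95918.0*I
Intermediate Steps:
m = I*√38 (m = √(-38) = I*√38 ≈ 6.1644*I)
h = 1440 (h = 60*24 = 1440)
B(l, w) = -38 + I*√38 (B(l, w) = I*√38 - 1*38 = I*√38 - 38 = -38 + I*√38)
(((8479 + 5258) + h) + 383)*(B(203, -31) - 11703) = (((8479 + 5258) + 1440) + 383)*((-38 + I*√38) - 11703) = ((13737 + 1440) + 383)*(-11741 + I*√38) = (15177 + 383)*(-11741 + I*√38) = 15560*(-11741 + I*√38) = -182689960 + 15560*I*√38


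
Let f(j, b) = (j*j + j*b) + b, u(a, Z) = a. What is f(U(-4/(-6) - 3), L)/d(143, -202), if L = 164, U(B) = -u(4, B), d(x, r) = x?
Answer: -476/143 ≈ -3.3287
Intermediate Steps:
U(B) = -4 (U(B) = -1*4 = -4)
f(j, b) = b + j**2 + b*j (f(j, b) = (j**2 + b*j) + b = b + j**2 + b*j)
f(U(-4/(-6) - 3), L)/d(143, -202) = (164 + (-4)**2 + 164*(-4))/143 = (164 + 16 - 656)*(1/143) = -476*1/143 = -476/143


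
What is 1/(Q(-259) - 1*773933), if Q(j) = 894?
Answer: -1/773039 ≈ -1.2936e-6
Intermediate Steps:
1/(Q(-259) - 1*773933) = 1/(894 - 1*773933) = 1/(894 - 773933) = 1/(-773039) = -1/773039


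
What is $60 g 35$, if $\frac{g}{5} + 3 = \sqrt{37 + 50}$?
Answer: $-31500 + 10500 \sqrt{87} \approx 66438.0$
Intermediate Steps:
$g = -15 + 5 \sqrt{87}$ ($g = -15 + 5 \sqrt{37 + 50} = -15 + 5 \sqrt{87} \approx 31.637$)
$60 g 35 = 60 \left(-15 + 5 \sqrt{87}\right) 35 = \left(-900 + 300 \sqrt{87}\right) 35 = -31500 + 10500 \sqrt{87}$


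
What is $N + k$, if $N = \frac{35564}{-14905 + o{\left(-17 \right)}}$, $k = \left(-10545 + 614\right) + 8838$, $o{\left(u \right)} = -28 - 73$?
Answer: $- \frac{8218561}{7503} \approx -1095.4$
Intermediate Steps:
$o{\left(u \right)} = -101$ ($o{\left(u \right)} = -28 - 73 = -101$)
$k = -1093$ ($k = -9931 + 8838 = -1093$)
$N = - \frac{17782}{7503}$ ($N = \frac{35564}{-14905 - 101} = \frac{35564}{-15006} = 35564 \left(- \frac{1}{15006}\right) = - \frac{17782}{7503} \approx -2.37$)
$N + k = - \frac{17782}{7503} - 1093 = - \frac{8218561}{7503}$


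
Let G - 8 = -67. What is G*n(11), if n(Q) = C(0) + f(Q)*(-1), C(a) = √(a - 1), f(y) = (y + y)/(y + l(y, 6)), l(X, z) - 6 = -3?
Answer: 649/7 - 59*I ≈ 92.714 - 59.0*I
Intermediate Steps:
l(X, z) = 3 (l(X, z) = 6 - 3 = 3)
f(y) = 2*y/(3 + y) (f(y) = (y + y)/(y + 3) = (2*y)/(3 + y) = 2*y/(3 + y))
G = -59 (G = 8 - 67 = -59)
C(a) = √(-1 + a)
n(Q) = I - 2*Q/(3 + Q) (n(Q) = √(-1 + 0) + (2*Q/(3 + Q))*(-1) = √(-1) - 2*Q/(3 + Q) = I - 2*Q/(3 + Q))
G*n(11) = -59*(-2*11 + I*(3 + 11))/(3 + 11) = -59*(-22 + I*14)/14 = -59*(-22 + 14*I)/14 = -59*(-11/7 + I) = 649/7 - 59*I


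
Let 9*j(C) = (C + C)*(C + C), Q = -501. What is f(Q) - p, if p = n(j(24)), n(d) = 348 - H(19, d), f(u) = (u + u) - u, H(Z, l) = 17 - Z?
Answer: -851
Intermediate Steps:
j(C) = 4*C²/9 (j(C) = ((C + C)*(C + C))/9 = ((2*C)*(2*C))/9 = (4*C²)/9 = 4*C²/9)
f(u) = u (f(u) = 2*u - u = u)
n(d) = 350 (n(d) = 348 - (17 - 1*19) = 348 - (17 - 19) = 348 - 1*(-2) = 348 + 2 = 350)
p = 350
f(Q) - p = -501 - 1*350 = -501 - 350 = -851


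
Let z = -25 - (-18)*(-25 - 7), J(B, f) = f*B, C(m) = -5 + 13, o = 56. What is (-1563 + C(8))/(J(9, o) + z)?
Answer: 1555/97 ≈ 16.031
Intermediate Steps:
C(m) = 8
J(B, f) = B*f
z = -601 (z = -25 - (-18)*(-32) = -25 - 1*576 = -25 - 576 = -601)
(-1563 + C(8))/(J(9, o) + z) = (-1563 + 8)/(9*56 - 601) = -1555/(504 - 601) = -1555/(-97) = -1555*(-1/97) = 1555/97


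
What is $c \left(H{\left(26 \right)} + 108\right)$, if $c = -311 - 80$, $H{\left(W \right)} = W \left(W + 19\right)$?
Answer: $-499698$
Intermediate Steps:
$H{\left(W \right)} = W \left(19 + W\right)$
$c = -391$ ($c = -311 - 80 = -391$)
$c \left(H{\left(26 \right)} + 108\right) = - 391 \left(26 \left(19 + 26\right) + 108\right) = - 391 \left(26 \cdot 45 + 108\right) = - 391 \left(1170 + 108\right) = \left(-391\right) 1278 = -499698$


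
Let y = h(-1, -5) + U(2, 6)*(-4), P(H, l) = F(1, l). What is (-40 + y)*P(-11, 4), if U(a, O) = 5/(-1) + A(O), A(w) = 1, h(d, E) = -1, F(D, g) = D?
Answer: -25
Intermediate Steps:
U(a, O) = -4 (U(a, O) = 5/(-1) + 1 = 5*(-1) + 1 = -5 + 1 = -4)
P(H, l) = 1
y = 15 (y = -1 - 4*(-4) = -1 + 16 = 15)
(-40 + y)*P(-11, 4) = (-40 + 15)*1 = -25*1 = -25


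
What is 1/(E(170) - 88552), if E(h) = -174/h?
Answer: -85/7527007 ≈ -1.1293e-5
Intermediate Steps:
E(h) = -174/h
1/(E(170) - 88552) = 1/(-174/170 - 88552) = 1/(-174*1/170 - 88552) = 1/(-87/85 - 88552) = 1/(-7527007/85) = -85/7527007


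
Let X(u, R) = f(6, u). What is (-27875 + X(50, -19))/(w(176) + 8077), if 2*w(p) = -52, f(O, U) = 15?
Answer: -27860/8051 ≈ -3.4604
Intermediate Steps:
w(p) = -26 (w(p) = (½)*(-52) = -26)
X(u, R) = 15
(-27875 + X(50, -19))/(w(176) + 8077) = (-27875 + 15)/(-26 + 8077) = -27860/8051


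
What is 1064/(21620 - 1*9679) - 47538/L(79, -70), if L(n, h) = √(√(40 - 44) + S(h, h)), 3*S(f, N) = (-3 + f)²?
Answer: 1064/11941 - 47538*√3/√(5329 + 6*I) ≈ -1127.8 + 0.63497*I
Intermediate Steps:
S(f, N) = (-3 + f)²/3
L(n, h) = √(2*I + (-3 + h)²/3) (L(n, h) = √(√(40 - 44) + (-3 + h)²/3) = √(√(-4) + (-3 + h)²/3) = √(2*I + (-3 + h)²/3))
1064/(21620 - 1*9679) - 47538/L(79, -70) = 1064/(21620 - 1*9679) - 47538*3/√(3*(-3 - 70)² + 18*I) = 1064/(21620 - 9679) - 47538*3/√(3*(-73)² + 18*I) = 1064/11941 - 47538*3/√(3*5329 + 18*I) = 1064*(1/11941) - 47538*3/√(15987 + 18*I) = 1064/11941 - 142614/√(15987 + 18*I)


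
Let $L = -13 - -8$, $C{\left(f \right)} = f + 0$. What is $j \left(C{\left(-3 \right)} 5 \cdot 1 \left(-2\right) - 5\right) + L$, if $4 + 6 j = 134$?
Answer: $\frac{1610}{3} \approx 536.67$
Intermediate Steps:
$C{\left(f \right)} = f$
$j = \frac{65}{3}$ ($j = - \frac{2}{3} + \frac{1}{6} \cdot 134 = - \frac{2}{3} + \frac{67}{3} = \frac{65}{3} \approx 21.667$)
$L = -5$ ($L = -13 + 8 = -5$)
$j \left(C{\left(-3 \right)} 5 \cdot 1 \left(-2\right) - 5\right) + L = \frac{65 \left(\left(-3\right) 5 \cdot 1 \left(-2\right) - 5\right)}{3} - 5 = \frac{65 \left(\left(-15\right) 1 \left(-2\right) - 5\right)}{3} - 5 = \frac{65 \left(\left(-15\right) \left(-2\right) - 5\right)}{3} - 5 = \frac{65 \left(30 - 5\right)}{3} - 5 = \frac{65}{3} \cdot 25 - 5 = \frac{1625}{3} - 5 = \frac{1610}{3}$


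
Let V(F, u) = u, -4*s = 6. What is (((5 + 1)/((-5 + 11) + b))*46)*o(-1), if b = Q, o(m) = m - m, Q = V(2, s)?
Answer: 0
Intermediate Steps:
s = -3/2 (s = -1/4*6 = -3/2 ≈ -1.5000)
Q = -3/2 ≈ -1.5000
o(m) = 0
b = -3/2 ≈ -1.5000
(((5 + 1)/((-5 + 11) + b))*46)*o(-1) = (((5 + 1)/((-5 + 11) - 3/2))*46)*0 = ((6/(6 - 3/2))*46)*0 = ((6/(9/2))*46)*0 = ((6*(2/9))*46)*0 = ((4/3)*46)*0 = (184/3)*0 = 0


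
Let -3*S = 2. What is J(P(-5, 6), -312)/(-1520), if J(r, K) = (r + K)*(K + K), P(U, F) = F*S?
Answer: -12324/95 ≈ -129.73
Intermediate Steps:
S = -⅔ (S = -⅓*2 = -⅔ ≈ -0.66667)
P(U, F) = -2*F/3 (P(U, F) = F*(-⅔) = -2*F/3)
J(r, K) = 2*K*(K + r) (J(r, K) = (K + r)*(2*K) = 2*K*(K + r))
J(P(-5, 6), -312)/(-1520) = (2*(-312)*(-312 - ⅔*6))/(-1520) = (2*(-312)*(-312 - 4))*(-1/1520) = (2*(-312)*(-316))*(-1/1520) = 197184*(-1/1520) = -12324/95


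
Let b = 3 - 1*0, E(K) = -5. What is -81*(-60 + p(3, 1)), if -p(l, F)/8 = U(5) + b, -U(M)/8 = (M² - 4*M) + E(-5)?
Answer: 6804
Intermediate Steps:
b = 3 (b = 3 + 0 = 3)
U(M) = 40 - 8*M² + 32*M (U(M) = -8*((M² - 4*M) - 5) = -8*(-5 + M² - 4*M) = 40 - 8*M² + 32*M)
p(l, F) = -24 (p(l, F) = -8*((40 - 8*5² + 32*5) + 3) = -8*((40 - 8*25 + 160) + 3) = -8*((40 - 200 + 160) + 3) = -8*(0 + 3) = -8*3 = -24)
-81*(-60 + p(3, 1)) = -81*(-60 - 24) = -81*(-84) = 6804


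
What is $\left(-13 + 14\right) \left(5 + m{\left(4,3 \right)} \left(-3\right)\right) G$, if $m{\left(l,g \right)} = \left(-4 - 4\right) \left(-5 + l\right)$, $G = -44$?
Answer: $836$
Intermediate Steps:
$m{\left(l,g \right)} = 40 - 8 l$ ($m{\left(l,g \right)} = - 8 \left(-5 + l\right) = 40 - 8 l$)
$\left(-13 + 14\right) \left(5 + m{\left(4,3 \right)} \left(-3\right)\right) G = \left(-13 + 14\right) \left(5 + \left(40 - 32\right) \left(-3\right)\right) \left(-44\right) = 1 \left(5 + \left(40 - 32\right) \left(-3\right)\right) \left(-44\right) = 1 \left(5 + 8 \left(-3\right)\right) \left(-44\right) = 1 \left(5 - 24\right) \left(-44\right) = 1 \left(-19\right) \left(-44\right) = \left(-19\right) \left(-44\right) = 836$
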